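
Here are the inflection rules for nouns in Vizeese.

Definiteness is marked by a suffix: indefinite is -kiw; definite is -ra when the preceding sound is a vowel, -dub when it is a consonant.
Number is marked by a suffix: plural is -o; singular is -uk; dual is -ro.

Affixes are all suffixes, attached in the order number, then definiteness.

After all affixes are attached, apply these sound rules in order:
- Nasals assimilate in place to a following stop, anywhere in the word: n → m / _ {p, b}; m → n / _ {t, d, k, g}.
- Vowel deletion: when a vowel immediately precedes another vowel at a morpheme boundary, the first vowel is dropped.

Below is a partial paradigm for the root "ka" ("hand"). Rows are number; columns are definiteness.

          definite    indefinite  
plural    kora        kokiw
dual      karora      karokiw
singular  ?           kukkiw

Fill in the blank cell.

kukdub

Attach number singular -uk → kauk.
Attach definiteness definite -dub (after consonant 'k') → kaukdub.
Nasal assimilation: no change.
Apply vowel deletion: kaukdub → kukdub.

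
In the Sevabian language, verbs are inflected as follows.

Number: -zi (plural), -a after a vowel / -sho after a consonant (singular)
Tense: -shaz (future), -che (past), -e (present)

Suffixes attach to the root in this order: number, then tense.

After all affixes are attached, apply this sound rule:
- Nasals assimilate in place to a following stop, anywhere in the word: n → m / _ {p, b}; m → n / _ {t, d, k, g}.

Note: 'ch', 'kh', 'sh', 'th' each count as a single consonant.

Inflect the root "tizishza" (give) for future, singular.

Attach number singular -a (after vowel 'a') → tizishzaa.
Attach tense future -shaz → tizishzaashaz.
Nasal assimilation: no change.

tizishzaashaz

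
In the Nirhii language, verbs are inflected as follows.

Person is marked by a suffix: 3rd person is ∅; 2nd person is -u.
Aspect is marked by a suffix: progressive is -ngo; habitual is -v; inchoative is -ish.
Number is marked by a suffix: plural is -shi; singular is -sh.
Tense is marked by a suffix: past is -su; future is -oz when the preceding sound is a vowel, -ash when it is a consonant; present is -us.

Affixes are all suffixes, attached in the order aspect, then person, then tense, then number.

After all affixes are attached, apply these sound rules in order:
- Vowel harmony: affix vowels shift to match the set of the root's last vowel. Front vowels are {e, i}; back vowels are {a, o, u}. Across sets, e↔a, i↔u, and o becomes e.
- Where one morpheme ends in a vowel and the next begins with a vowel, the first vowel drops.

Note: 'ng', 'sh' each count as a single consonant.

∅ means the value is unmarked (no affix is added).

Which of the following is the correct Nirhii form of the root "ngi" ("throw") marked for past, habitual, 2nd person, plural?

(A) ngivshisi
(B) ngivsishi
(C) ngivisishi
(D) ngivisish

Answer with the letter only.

Attach aspect habitual -v → ngiv.
Attach person 2nd person -u → ngivu.
Attach tense past -su → ngivusu.
Attach number plural -shi → ngivusushi.
Apply vowel harmony: ngivusushi → ngivisishi.
Vowel deletion: no change.
So the correct form is ngivisishi, option (C).
(D) ngivisish is wrong: it uses singular instead of plural for number.
(B) ngivsishi is wrong: it uses 3rd person instead of 2nd person for person.
(A) ngivshisi is wrong: it has the affixes in the wrong order.

C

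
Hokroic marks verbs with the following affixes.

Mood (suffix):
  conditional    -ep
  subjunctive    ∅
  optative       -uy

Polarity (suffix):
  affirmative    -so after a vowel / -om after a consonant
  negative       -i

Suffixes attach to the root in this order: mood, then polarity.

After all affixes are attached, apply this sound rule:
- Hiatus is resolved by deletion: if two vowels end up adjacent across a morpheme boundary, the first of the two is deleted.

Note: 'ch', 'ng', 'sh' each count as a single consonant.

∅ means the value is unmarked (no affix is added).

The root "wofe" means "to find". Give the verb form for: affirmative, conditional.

wofepom

Attach mood conditional -ep → wofeep.
Attach polarity affirmative -om (after consonant 'p') → wofeepom.
Apply vowel deletion: wofeepom → wofepom.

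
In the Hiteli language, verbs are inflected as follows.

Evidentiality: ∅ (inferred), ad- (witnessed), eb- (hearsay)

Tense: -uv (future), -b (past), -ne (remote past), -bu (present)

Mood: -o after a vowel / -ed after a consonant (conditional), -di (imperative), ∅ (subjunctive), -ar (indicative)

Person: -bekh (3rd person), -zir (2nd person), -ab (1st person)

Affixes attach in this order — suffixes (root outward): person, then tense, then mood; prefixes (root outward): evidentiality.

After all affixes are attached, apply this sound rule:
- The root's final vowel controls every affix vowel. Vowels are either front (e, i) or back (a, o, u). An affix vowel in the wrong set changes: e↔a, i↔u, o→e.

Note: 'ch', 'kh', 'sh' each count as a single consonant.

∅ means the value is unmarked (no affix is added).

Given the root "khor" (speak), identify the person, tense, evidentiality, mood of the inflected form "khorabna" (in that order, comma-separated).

1st person, remote past, inferred, subjunctive

Segment: khor-ab-ne.
person: -ab → 1st person.
tense: -ne → remote past.
evidentiality: ∅ → inferred.
mood: ∅ → subjunctive.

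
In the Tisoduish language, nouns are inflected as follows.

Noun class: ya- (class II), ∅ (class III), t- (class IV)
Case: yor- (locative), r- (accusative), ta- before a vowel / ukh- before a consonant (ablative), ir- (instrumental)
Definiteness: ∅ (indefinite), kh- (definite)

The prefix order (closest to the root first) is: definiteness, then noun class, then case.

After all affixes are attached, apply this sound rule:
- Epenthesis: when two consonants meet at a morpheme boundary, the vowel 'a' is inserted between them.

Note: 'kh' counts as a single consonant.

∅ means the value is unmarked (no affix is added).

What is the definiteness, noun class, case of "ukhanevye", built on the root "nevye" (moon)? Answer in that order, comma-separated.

indefinite, class III, ablative

Segment: ukh-nevye.
definiteness: ∅ → indefinite.
noun class: ∅ → class III.
case: ta/ukh- → ablative.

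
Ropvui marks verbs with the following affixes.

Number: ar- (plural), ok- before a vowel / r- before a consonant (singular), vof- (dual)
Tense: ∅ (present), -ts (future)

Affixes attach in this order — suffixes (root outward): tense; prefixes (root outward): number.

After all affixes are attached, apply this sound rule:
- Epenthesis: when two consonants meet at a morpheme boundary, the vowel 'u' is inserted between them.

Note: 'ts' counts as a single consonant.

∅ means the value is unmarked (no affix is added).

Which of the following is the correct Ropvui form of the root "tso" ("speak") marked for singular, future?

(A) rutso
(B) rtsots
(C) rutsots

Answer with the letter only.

Attach tense future -ts → tsots.
Attach number singular r- (before consonant 'ts') → rtsots.
Apply epenthesis: rtsots → rutsots.
So the correct form is rutsots, option (C).
(B) rtsots is wrong: it fails to apply the sound rule(s).
(A) rutso is wrong: it uses present instead of future for tense.

C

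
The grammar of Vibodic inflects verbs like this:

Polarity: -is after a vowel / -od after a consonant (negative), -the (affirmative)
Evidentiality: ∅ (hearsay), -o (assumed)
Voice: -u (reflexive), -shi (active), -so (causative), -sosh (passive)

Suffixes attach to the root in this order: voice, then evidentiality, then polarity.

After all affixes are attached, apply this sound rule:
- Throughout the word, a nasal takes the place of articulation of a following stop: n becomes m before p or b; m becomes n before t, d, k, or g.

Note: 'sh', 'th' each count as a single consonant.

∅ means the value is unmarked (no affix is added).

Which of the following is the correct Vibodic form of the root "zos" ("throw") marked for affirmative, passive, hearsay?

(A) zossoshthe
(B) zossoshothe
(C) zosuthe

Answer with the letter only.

Attach voice passive -sosh → zossosh.
evidentiality = hearsay: zero marking, form stays zossosh.
Attach polarity affirmative -the → zossoshthe.
Nasal assimilation: no change.
So the correct form is zossoshthe, option (A).
(B) zossoshothe is wrong: it uses assumed instead of hearsay for evidentiality.
(C) zosuthe is wrong: it uses reflexive instead of passive for voice.

A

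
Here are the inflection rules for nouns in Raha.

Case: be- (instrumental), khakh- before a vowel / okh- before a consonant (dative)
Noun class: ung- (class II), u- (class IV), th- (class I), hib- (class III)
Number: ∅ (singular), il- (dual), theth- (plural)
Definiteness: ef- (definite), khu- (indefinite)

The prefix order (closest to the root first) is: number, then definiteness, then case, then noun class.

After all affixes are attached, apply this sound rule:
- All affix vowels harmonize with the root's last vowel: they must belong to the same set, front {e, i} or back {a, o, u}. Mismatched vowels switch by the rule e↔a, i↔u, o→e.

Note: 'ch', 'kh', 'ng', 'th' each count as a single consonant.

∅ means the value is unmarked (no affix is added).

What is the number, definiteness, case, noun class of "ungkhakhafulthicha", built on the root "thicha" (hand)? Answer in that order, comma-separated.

dual, definite, dative, class II

Segment: ung-khakh-ef-il-thicha.
number: il- → dual.
definiteness: ef- → definite.
case: khakh/okh- → dative.
noun class: ung- → class II.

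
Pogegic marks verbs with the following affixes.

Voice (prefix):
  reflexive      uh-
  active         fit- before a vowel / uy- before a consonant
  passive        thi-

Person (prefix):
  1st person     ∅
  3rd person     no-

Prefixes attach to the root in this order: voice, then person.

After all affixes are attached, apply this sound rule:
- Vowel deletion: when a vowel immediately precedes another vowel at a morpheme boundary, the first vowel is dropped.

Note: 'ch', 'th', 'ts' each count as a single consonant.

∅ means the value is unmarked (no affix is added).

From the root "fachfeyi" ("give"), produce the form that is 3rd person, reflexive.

Attach voice reflexive uh- → uhfachfeyi.
Attach person 3rd person no- → nouhfachfeyi.
Apply vowel deletion: nouhfachfeyi → nuhfachfeyi.

nuhfachfeyi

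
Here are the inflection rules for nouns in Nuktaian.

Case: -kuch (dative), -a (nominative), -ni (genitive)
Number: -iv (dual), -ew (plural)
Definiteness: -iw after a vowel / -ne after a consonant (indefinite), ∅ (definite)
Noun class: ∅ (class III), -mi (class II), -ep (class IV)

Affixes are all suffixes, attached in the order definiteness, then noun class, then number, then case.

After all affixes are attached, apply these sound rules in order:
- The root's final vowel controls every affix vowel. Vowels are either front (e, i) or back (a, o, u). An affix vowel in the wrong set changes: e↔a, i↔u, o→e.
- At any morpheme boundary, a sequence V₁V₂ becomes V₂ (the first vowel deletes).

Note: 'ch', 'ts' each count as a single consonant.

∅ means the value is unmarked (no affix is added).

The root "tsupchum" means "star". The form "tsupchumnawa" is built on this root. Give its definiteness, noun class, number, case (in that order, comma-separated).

indefinite, class III, plural, nominative

Segment: tsupchum-ne-ew-a.
definiteness: -iw/ne → indefinite.
noun class: ∅ → class III.
number: -ew → plural.
case: -a → nominative.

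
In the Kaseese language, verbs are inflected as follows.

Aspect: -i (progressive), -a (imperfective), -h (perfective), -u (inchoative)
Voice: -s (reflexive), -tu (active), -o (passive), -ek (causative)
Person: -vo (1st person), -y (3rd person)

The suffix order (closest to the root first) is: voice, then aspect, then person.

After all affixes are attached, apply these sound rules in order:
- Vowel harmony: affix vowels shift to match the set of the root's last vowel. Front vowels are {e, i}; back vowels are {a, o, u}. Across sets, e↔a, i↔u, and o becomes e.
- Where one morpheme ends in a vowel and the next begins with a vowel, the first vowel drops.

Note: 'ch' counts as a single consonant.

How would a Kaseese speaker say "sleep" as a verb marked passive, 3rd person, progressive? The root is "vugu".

vuguy

Attach voice passive -o → vuguo.
Attach aspect progressive -i → vuguoi.
Attach person 3rd person -y → vuguoiy.
Apply vowel harmony: vuguoiy → vuguouy.
Apply vowel deletion: vuguouy → vuguy.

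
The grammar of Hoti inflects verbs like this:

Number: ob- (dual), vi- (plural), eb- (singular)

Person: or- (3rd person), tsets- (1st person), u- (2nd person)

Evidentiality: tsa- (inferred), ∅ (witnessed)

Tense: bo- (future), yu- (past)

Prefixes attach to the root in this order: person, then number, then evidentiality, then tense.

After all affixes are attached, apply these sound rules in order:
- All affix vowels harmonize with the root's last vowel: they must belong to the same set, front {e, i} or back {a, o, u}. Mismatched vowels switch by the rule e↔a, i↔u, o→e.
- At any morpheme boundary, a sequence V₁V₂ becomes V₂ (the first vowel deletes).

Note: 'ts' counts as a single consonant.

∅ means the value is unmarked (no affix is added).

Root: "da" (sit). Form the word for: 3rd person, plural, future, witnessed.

Attach person 3rd person or- → orda.
Attach number plural vi- → viorda.
evidentiality = witnessed: zero marking, form stays viorda.
Attach tense future bo- → boviorda.
Apply vowel harmony: boviorda → bovuorda.
Apply vowel deletion: bovuorda → bovorda.

bovorda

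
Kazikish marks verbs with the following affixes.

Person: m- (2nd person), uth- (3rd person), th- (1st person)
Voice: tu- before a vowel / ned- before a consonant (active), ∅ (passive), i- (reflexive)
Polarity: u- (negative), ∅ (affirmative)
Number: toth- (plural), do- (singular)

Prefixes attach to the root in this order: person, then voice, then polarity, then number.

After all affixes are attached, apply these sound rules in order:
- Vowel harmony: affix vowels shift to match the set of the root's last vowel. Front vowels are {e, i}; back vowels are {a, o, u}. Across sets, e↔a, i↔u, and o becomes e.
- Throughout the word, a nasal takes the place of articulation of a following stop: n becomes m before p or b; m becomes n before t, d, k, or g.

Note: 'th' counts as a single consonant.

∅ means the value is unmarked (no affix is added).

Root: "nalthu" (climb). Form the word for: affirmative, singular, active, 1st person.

donadthnalthu

Attach person 1st person th- → thnalthu.
Attach voice active ned- (before consonant 'th') → nedthnalthu.
polarity = affirmative: zero marking, form stays nedthnalthu.
Attach number singular do- → donedthnalthu.
Apply vowel harmony: donedthnalthu → donadthnalthu.
Nasal assimilation: no change.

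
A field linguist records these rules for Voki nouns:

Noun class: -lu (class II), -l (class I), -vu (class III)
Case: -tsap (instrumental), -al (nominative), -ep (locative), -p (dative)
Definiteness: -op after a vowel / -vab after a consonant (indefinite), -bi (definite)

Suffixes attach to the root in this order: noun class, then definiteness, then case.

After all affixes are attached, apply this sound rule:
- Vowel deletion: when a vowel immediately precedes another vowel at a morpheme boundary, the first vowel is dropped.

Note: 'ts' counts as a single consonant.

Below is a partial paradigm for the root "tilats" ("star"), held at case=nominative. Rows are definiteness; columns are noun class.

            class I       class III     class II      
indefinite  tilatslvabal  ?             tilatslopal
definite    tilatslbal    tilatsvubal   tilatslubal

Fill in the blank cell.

Attach noun class class III -vu → tilatsvu.
Attach definiteness indefinite -op (after vowel 'u') → tilatsvuop.
Attach case nominative -al → tilatsvuopal.
Apply vowel deletion: tilatsvuopal → tilatsvopal.

tilatsvopal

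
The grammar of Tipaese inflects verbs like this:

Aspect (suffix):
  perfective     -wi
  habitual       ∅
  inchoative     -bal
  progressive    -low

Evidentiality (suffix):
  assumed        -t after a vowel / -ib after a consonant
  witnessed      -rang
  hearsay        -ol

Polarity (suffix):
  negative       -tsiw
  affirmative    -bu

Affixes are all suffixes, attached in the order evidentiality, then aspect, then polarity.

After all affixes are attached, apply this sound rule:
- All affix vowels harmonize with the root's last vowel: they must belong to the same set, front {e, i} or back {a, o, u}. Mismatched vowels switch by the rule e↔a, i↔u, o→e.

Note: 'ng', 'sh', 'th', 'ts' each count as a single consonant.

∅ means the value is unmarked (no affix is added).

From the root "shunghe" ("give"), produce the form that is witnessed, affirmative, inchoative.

shungherengbelbi

Attach evidentiality witnessed -rang → shungherang.
Attach aspect inchoative -bal → shungherangbal.
Attach polarity affirmative -bu → shungherangbalbu.
Apply vowel harmony: shungherangbalbu → shungherengbelbi.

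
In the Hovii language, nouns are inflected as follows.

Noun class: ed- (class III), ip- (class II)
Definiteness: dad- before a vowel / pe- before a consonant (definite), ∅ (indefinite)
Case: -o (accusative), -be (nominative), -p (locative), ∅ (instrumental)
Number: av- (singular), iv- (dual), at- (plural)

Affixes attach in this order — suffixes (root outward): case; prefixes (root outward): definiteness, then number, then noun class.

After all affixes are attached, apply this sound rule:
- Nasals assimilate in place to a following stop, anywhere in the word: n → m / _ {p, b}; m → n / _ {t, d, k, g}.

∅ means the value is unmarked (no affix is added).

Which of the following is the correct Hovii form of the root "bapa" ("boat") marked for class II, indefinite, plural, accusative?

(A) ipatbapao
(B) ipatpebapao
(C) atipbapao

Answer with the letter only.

A

definiteness = indefinite: zero marking, form stays bapa.
Attach number plural at- → atbapa.
Attach case accusative -o → atbapao.
Attach noun class class II ip- → ipatbapao.
Nasal assimilation: no change.
So the correct form is ipatbapao, option (A).
(C) atipbapao is wrong: it has the affixes in the wrong order.
(B) ipatpebapao is wrong: it uses definite instead of indefinite for definiteness.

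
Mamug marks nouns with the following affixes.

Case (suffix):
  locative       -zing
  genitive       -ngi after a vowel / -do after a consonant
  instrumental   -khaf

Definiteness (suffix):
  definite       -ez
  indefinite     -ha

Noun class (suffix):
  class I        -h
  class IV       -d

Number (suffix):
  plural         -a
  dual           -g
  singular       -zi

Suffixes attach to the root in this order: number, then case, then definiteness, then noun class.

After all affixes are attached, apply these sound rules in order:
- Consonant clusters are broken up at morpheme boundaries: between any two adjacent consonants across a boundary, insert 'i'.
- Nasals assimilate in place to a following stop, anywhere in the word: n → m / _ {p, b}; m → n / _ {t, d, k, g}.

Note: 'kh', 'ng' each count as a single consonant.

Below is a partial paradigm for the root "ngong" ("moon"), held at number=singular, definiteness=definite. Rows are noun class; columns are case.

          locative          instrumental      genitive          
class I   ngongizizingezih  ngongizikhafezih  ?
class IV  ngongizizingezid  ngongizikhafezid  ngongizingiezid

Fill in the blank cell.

ngongizingiezih

Attach number singular -zi → ngongzi.
Attach case genitive -ngi (after vowel 'i') → ngongzingi.
Attach definiteness definite -ez → ngongzingiez.
Attach noun class class I -h → ngongzingiezh.
Apply epenthesis: ngongzingiezh → ngongizingiezih.
Nasal assimilation: no change.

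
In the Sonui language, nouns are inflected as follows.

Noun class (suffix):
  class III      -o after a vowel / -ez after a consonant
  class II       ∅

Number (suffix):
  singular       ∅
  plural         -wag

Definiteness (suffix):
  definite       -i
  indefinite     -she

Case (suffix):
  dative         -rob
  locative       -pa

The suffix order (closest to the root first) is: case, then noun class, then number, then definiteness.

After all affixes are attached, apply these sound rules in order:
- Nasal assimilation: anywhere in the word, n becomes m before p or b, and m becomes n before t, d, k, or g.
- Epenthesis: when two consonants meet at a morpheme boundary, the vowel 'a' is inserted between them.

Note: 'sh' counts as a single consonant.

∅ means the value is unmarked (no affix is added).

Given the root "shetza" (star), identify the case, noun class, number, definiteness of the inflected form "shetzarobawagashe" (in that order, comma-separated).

Segment: shetza-rob-wag-she.
case: -rob → dative.
noun class: ∅ → class II.
number: -wag → plural.
definiteness: -she → indefinite.

dative, class II, plural, indefinite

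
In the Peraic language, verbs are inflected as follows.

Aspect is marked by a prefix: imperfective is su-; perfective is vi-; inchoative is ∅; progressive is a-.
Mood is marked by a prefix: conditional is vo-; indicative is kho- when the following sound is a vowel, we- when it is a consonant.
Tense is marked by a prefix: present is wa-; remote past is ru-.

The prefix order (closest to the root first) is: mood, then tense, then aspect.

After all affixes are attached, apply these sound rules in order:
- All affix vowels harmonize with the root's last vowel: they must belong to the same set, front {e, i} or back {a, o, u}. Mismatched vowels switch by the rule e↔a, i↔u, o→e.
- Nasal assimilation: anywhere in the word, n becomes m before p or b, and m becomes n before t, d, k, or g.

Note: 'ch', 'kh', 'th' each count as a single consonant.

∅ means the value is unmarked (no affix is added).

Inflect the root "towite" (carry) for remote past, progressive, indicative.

eriwetowite

Attach mood indicative we- (before consonant 't') → wetowite.
Attach tense remote past ru- → ruwetowite.
Attach aspect progressive a- → aruwetowite.
Apply vowel harmony: aruwetowite → eriwetowite.
Nasal assimilation: no change.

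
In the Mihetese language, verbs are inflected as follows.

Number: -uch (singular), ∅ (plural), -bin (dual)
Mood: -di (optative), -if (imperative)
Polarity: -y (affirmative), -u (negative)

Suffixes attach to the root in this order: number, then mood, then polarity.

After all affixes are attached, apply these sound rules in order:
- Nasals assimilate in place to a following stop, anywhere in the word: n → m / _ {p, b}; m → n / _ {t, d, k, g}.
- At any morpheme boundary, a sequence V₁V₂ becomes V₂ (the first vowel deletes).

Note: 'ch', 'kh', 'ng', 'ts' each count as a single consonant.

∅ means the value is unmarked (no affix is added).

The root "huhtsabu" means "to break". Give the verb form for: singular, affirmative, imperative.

Attach number singular -uch → huhtsabuuch.
Attach mood imperative -if → huhtsabuuchif.
Attach polarity affirmative -y → huhtsabuuchify.
Nasal assimilation: no change.
Apply vowel deletion: huhtsabuuchify → huhtsabuchify.

huhtsabuchify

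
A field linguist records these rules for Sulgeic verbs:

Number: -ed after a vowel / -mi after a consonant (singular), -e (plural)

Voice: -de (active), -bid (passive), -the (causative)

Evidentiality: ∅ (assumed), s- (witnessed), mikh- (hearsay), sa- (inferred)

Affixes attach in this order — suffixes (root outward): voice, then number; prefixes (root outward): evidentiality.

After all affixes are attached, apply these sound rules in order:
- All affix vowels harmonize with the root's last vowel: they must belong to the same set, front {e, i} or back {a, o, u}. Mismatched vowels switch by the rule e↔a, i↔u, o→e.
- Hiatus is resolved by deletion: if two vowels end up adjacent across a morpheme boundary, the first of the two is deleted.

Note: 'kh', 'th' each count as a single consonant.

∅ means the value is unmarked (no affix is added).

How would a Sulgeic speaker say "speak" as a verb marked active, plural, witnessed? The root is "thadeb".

sthadebde

Attach voice active -de → thadebde.
Attach evidentiality witnessed s- → sthadebde.
Attach number plural -e → sthadebdee.
Vowel harmony: no change.
Apply vowel deletion: sthadebdee → sthadebde.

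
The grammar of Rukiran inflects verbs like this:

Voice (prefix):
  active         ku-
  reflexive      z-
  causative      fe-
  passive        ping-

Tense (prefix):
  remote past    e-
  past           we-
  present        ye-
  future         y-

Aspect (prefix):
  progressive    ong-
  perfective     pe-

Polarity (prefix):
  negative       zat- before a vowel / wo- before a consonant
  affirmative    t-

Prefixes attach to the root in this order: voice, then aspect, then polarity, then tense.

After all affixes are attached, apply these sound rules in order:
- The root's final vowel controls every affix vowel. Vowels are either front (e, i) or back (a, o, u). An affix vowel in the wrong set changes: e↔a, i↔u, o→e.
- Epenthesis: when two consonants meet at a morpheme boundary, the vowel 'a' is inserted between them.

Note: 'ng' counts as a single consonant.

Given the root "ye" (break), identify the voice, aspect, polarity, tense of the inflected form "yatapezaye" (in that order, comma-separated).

Segment: y-t-pe-z-ye.
voice: z- → reflexive.
aspect: pe- → perfective.
polarity: t- → affirmative.
tense: y- → future.

reflexive, perfective, affirmative, future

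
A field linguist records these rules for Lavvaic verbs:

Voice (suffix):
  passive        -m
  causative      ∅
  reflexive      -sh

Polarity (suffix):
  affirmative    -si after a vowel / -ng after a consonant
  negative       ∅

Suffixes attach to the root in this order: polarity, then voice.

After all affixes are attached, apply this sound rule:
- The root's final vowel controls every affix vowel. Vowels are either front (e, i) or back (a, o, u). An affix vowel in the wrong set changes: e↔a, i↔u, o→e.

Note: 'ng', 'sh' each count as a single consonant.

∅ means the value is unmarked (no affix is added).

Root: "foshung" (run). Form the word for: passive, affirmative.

foshungngm

Attach polarity affirmative -ng (after consonant 'ng') → foshungng.
Attach voice passive -m → foshungngm.
Vowel harmony: no change.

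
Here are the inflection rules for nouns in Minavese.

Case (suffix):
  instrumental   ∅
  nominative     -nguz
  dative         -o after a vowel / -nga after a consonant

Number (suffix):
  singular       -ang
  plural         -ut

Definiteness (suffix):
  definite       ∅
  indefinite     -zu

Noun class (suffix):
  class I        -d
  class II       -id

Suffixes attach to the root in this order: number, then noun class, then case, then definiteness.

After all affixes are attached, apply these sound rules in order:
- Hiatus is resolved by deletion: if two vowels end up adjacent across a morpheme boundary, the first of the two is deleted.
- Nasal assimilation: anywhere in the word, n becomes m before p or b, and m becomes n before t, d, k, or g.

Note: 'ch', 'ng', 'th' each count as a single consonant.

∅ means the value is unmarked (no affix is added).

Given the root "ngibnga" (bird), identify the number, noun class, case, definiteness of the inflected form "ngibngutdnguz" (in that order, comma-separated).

plural, class I, nominative, definite

Segment: ngibnga-ut-d-nguz.
number: -ut → plural.
noun class: -d → class I.
case: -nguz → nominative.
definiteness: ∅ → definite.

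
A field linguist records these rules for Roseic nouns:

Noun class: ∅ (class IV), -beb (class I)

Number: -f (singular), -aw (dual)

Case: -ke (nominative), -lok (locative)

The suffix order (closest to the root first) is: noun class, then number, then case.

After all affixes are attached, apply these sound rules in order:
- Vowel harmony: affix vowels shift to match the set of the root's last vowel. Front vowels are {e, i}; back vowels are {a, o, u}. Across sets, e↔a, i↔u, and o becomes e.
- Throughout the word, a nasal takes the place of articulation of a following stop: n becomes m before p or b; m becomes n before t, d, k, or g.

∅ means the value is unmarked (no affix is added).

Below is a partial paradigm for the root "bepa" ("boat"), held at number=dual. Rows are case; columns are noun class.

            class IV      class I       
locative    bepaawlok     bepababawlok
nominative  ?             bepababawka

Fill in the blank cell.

bepaawka

noun class = class IV: zero marking, form stays bepa.
Attach number dual -aw → bepaaw.
Attach case nominative -ke → bepaawke.
Apply vowel harmony: bepaawke → bepaawka.
Nasal assimilation: no change.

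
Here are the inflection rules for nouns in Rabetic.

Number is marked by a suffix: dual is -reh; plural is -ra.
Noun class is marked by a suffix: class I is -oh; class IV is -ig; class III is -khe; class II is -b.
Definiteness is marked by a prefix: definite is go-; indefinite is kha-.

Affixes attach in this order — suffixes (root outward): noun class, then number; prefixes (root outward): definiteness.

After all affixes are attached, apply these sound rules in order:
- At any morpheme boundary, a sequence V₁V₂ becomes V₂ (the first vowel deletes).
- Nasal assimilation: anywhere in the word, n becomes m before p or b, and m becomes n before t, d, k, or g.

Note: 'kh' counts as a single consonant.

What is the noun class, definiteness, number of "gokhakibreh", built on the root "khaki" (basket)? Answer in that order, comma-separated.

class II, definite, dual

Segment: go-khaki-b-reh.
noun class: -b → class II.
definiteness: go- → definite.
number: -reh → dual.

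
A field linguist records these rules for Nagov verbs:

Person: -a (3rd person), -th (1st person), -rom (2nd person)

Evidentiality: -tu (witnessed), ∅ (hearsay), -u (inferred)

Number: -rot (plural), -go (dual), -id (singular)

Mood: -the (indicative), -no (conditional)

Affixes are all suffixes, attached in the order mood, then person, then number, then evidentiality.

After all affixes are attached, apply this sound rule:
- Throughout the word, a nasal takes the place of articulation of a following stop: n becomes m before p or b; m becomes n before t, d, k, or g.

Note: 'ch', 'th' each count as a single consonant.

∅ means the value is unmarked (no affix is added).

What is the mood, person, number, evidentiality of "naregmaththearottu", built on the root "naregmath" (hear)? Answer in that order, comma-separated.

indicative, 3rd person, plural, witnessed

Segment: naregmath-the-a-rot-tu.
mood: -the → indicative.
person: -a → 3rd person.
number: -rot → plural.
evidentiality: -tu → witnessed.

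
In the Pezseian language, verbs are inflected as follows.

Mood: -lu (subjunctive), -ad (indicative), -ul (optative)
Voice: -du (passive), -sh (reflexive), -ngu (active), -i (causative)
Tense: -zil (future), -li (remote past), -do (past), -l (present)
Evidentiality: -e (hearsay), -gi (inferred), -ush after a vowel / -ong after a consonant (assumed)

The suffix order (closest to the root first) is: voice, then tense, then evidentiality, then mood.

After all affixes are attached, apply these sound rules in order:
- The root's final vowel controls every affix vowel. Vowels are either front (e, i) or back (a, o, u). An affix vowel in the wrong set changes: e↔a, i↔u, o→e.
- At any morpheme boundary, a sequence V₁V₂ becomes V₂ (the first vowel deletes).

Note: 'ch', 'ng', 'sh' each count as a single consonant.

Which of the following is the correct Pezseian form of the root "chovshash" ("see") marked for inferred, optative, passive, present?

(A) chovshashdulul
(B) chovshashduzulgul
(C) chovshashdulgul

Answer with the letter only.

C

Attach voice passive -du → chovshashdu.
Attach tense present -l → chovshashdul.
Attach evidentiality inferred -gi → chovshashdulgi.
Attach mood optative -ul → chovshashdulgiul.
Apply vowel harmony: chovshashdulgiul → chovshashdulguul.
Apply vowel deletion: chovshashdulguul → chovshashdulgul.
So the correct form is chovshashdulgul, option (C).
(B) chovshashduzulgul is wrong: it uses future instead of present for tense.
(A) chovshashdulul is wrong: it uses hearsay instead of inferred for evidentiality.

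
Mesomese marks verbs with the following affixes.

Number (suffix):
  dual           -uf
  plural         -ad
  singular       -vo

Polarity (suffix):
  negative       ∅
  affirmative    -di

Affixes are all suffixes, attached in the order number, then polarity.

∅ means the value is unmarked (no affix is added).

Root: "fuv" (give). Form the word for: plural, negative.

Attach number plural -ad → fuvad.
polarity = negative: zero marking, form stays fuvad.

fuvad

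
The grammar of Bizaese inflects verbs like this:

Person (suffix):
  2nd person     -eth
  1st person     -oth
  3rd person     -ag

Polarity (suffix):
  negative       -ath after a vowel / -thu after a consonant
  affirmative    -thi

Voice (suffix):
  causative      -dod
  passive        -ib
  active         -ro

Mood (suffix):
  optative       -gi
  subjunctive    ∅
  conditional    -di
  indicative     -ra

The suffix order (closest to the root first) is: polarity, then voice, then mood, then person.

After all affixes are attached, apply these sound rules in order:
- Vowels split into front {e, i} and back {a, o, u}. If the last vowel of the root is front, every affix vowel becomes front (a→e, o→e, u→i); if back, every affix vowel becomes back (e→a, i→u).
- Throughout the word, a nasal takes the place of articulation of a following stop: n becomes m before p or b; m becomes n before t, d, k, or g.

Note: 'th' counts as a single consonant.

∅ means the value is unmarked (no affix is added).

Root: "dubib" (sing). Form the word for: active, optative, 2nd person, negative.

dubibthiregieth

Attach polarity negative -thu (after consonant 'b') → dubibthu.
Attach voice active -ro → dubibthuro.
Attach mood optative -gi → dubibthurogi.
Attach person 2nd person -eth → dubibthurogieth.
Apply vowel harmony: dubibthurogieth → dubibthiregieth.
Nasal assimilation: no change.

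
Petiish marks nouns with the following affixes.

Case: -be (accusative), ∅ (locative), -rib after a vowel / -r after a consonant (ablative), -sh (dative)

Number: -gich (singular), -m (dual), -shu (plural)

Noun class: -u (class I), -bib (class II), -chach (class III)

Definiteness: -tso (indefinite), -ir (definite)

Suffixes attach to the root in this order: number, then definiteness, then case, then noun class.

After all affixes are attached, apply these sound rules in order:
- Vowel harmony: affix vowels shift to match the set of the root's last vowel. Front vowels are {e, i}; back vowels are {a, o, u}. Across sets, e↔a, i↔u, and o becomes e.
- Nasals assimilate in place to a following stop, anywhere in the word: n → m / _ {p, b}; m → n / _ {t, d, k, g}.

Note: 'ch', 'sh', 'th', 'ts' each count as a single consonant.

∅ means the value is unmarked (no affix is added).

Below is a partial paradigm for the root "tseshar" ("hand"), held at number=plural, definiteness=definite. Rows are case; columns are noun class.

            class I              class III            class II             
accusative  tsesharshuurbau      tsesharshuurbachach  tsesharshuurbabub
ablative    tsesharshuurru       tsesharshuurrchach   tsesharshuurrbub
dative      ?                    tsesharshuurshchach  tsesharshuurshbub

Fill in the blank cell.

Attach number plural -shu → tsesharshu.
Attach definiteness definite -ir → tsesharshuir.
Attach case dative -sh → tsesharshuirsh.
Attach noun class class I -u → tsesharshuirshu.
Apply vowel harmony: tsesharshuirshu → tsesharshuurshu.
Nasal assimilation: no change.

tsesharshuurshu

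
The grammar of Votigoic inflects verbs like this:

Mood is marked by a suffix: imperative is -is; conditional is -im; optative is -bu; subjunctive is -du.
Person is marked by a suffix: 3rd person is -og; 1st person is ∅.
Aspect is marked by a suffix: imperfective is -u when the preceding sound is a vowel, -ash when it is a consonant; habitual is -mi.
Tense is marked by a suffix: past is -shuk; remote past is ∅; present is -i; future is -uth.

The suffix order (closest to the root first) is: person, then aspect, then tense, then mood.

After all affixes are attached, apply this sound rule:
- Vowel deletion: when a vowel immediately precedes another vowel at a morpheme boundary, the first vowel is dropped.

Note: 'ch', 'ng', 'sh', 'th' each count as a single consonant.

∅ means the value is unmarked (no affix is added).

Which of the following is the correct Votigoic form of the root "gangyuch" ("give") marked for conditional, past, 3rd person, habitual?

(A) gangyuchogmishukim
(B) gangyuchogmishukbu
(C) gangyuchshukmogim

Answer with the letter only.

Attach person 3rd person -og → gangyuchog.
Attach aspect habitual -mi → gangyuchogmi.
Attach tense past -shuk → gangyuchogmishuk.
Attach mood conditional -im → gangyuchogmishukim.
Vowel deletion: no change.
So the correct form is gangyuchogmishukim, option (A).
(B) gangyuchogmishukbu is wrong: it uses optative instead of conditional for mood.
(C) gangyuchshukmogim is wrong: it has the affixes in the wrong order.

A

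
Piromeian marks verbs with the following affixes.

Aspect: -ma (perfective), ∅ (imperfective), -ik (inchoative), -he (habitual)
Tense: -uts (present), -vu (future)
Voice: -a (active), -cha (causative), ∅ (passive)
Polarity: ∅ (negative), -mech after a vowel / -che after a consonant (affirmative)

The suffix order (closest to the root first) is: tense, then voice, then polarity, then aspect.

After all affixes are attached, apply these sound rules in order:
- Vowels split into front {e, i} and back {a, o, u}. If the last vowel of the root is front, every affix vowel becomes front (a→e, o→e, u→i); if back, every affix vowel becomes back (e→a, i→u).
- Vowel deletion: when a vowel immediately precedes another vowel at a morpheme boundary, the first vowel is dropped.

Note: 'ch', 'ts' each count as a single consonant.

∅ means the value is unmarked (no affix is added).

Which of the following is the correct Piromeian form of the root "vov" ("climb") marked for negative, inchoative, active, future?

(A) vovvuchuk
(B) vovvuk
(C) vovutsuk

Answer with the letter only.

Attach tense future -vu → vovvu.
Attach voice active -a → vovvua.
polarity = negative: zero marking, form stays vovvua.
Attach aspect inchoative -ik → vovvuaik.
Apply vowel harmony: vovvuaik → vovvuauk.
Apply vowel deletion: vovvuauk → vovvuk.
So the correct form is vovvuk, option (B).
(C) vovutsuk is wrong: it uses present instead of future for tense.
(A) vovvuchuk is wrong: it uses causative instead of active for voice.

B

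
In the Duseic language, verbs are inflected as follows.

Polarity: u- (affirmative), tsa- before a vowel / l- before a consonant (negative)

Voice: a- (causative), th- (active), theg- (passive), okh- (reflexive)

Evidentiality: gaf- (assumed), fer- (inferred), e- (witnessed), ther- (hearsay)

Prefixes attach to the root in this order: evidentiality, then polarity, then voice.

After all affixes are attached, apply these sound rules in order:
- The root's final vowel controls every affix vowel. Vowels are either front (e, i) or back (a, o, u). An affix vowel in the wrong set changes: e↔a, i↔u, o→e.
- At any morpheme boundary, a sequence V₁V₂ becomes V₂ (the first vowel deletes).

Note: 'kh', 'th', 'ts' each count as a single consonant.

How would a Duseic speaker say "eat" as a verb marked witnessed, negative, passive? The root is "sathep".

Attach evidentiality witnessed e- → esathep.
Attach polarity negative tsa- (before vowel 'e') → tsaesathep.
Attach voice passive theg- → thegtsaesathep.
Apply vowel harmony: thegtsaesathep → thegtseesathep.
Apply vowel deletion: thegtseesathep → thegtsesathep.

thegtsesathep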